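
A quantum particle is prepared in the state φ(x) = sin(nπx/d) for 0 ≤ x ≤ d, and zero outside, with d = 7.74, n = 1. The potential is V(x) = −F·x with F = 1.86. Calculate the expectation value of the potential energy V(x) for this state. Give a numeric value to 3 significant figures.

⟨V⟩ = ∫ V(x)·|φ|² dx / ∫|φ|² dx.
With sin²θ = (1 − cos2θ)/2 on 0 ≤ x ≤ d: ∫sin²(nπx/d) dx = d/2, ∫x·sin²(nπx/d) dx = d²/4, ∫x²·sin²(nπx/d) dx = d³·(1/6 − 1/(4n²π²)); higher powers xᵏ the same way, integrating xᵏ·cos(2nπx/d) by parts.
State is unnormalized: ∫|φ|² dx = 3.8700, and ∫φ*·V(x)·φ dx = -27.857, so ⟨V⟩ = -27.857 / 3.8700.
⟨V⟩ = -7.1982.

-7.20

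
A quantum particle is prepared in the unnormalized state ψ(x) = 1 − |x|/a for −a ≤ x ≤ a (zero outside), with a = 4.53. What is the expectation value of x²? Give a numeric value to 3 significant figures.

⟨x²⟩ = ∫ x²·|ψ|² dx / ∫|ψ|² dx (integrals over the domain).
ψ is even, so ∫ over [−a, a] = 2∫₀ᵃ with ψ = 1 − x/a there: ∫₀ᵃ (1 − x/a)² dx = a/3, ∫₀ᵃ x²(1 − x/a)² dx = a³/30, ∫₀ᵃ x⁴(1 − x/a)² dx = a⁵/105.
State is unnormalized: ∫|ψ|² dx = 3.0200, and ∫ψ*·x²·ψ dx = 6.1973, so ⟨x²⟩ = 6.1973 / 3.0200.
⟨x²⟩ = 2.0521.

2.05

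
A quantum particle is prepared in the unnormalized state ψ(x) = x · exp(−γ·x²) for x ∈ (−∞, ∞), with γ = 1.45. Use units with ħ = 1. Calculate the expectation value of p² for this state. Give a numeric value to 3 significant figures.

4.35

p² ψ = −ħ² d²ψ/dx²; ⟨p²⟩ = −ħ² ∫ ψ*·ψ'' dx / ∫|ψ|² dx.
Expand each integrand as polynomial × e^(−2γx²) and use ∫x^(2j)·e^(−2γx²) dx = (2j−1)!!/(4γ)^j · √(π/(2γ)), odd powers → 0; here √(π/(2γ)) = 1.0408. Differentiate with the product rule, d/dx e^(−γx²) = −2γx·e^(−γx²).
State is unnormalized: ∫|ψ|² dx = 0.17945, and ∫ψ*·(−ħ² ψ'') dx = 0.78062, so ⟨p²⟩ = 0.78062 / 0.17945.
⟨p²⟩ = 4.3500.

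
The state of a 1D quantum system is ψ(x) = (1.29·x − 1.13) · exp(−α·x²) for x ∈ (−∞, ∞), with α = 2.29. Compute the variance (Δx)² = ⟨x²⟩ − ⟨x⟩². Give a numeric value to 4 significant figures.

0.08875

Compute ⟨x⟩ and ⟨x²⟩ separately, then (Δx)² = ⟨x²⟩ − ⟨x⟩².
Expand each integrand as polynomial × e^(−2αx²) and use ∫x^(2j)·e^(−2αx²) dx = (2j−1)!!/(4α)^j · √(π/(2α)), odd powers → 0; here √(π/(2α)) = 0.82821.
Normalization: ∫|ψ|² dx = 1.2080.
⟨x⟩ = -0.21821 and ⟨x²⟩ = 0.13637.
(Δx)² = 0.13637 − (-0.21821)² = 0.088750.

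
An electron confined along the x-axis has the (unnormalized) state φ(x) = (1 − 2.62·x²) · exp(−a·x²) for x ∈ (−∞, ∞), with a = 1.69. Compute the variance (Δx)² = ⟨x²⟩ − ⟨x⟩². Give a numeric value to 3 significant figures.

Compute ⟨x⟩ and ⟨x²⟩ separately, then (Δx)² = ⟨x²⟩ − ⟨x⟩².
Expand each integrand as polynomial × e^(−2ax²) and use ∫x^(2j)·e^(−2ax²) dx = (2j−1)!!/(4a)^j · √(π/(2a)), odd powers → 0; here √(π/(2a)) = 0.96409.
Normalization: ∫|φ|² dx = 0.65123.
⟨x⟩ = 0.0000 and ⟨x²⟩ = 0.20317.
(Δx)² = 0.20317 − (0.0000)² = 0.20317.

0.203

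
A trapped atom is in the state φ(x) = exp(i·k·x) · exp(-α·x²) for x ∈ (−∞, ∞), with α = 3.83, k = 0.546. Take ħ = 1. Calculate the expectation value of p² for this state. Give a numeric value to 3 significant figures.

4.13

p² φ = −ħ² d²φ/dx²; ⟨p²⟩ = −ħ² ∫ φ*·φ'' dx / ∫|φ|² dx.
Gaussian moments: ∫x^(2j)·e^(−2αx²) dx = (2j−1)!!/(4α)^j · √(π/(2α)), odd powers integrate to 0; here √(π/(2α)) = 0.64041. Derivatives: φ′ = (ik − 2αx)·φ, φ″ = ((ik − 2αx)² − 2α)·φ; the odd-in-x pieces drop out.
State is unnormalized: ∫|φ|² dx = 0.64041, and ∫φ*·(−ħ² φ'') dx = 2.6437, so ⟨p²⟩ = 2.6437 / 0.64041.
⟨p²⟩ = 4.1281.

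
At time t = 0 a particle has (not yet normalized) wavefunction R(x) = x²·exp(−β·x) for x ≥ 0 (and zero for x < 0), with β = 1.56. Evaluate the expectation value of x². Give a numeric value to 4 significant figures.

⟨x²⟩ = ∫ x²·|R|² dx / ∫|R|² dx (integrals over the domain).
Every integrand reduces to terms xʲ·e^(−2βx) on [0, ∞); use ∫₀^∞ xʲ·e^(−2βx) dx = j!/(2β)^(j+1).
State is unnormalized: ∫|R|² dx = 0.081178, and ∫R*·x²·R dx = 0.25018, so ⟨x²⟩ = 0.25018 / 0.081178.
⟨x²⟩ = 3.0819.

3.082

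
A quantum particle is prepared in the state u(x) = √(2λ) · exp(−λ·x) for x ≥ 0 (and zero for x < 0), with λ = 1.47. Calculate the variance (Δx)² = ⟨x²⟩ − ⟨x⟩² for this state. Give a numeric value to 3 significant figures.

0.116

Compute ⟨x⟩ and ⟨x²⟩ separately, then (Δx)² = ⟨x²⟩ − ⟨x⟩².
Every integrand reduces to terms xʲ·e^(−2λx) on [0, ∞); use ∫₀^∞ xʲ·e^(−2λx) dx = j!/(2λ)^(j+1).
⟨x⟩ = 0.34014 and ⟨x²⟩ = 0.23139.
(Δx)² = 0.23139 − (0.34014)² = 0.11569.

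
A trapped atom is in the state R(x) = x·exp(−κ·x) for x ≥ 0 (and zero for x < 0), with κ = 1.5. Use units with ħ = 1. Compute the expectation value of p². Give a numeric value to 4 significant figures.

2.250

p² R = −ħ² d²R/dx²; ⟨p²⟩ = −ħ² ∫ R*·R'' dx / ∫|R|² dx.
Differentiate x·exp(−κ·x) with the product rule; every integrand then reduces to terms xʲ·e^(−2κx) on [0, ∞), with ∫₀^∞ xʲ·e^(−2κx) dx = j!/(2κ)^(j+1).
State is unnormalized: ∫|R|² dx = 0.074074, and ∫R*·(−ħ² R'') dx = 0.16667, so ⟨p²⟩ = 0.16667 / 0.074074.
⟨p²⟩ = 2.2500.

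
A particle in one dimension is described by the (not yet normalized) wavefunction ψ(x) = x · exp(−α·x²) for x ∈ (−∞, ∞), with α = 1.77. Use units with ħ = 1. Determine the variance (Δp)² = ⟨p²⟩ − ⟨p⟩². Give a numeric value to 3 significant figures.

Compute ⟨p⟩ and ⟨p²⟩ separately; (Δp)² = ⟨p²⟩ − ⟨p⟩².
Expand each integrand as polynomial × e^(−2αx²) and use ∫x^(2j)·e^(−2αx²) dx = (2j−1)!!/(4α)^j · √(π/(2α)), odd powers → 0; here √(π/(2α)) = 0.94205. Differentiate with the product rule, d/dx e^(−αx²) = −2αx·e^(−αx²).
Normalization: ∫|ψ|² dx = 0.13306.
⟨p⟩ = 0.0000 and ⟨p²⟩ = 5.3100.
(Δp)² = 5.3100 − (0.0000)² = 5.3100.

5.31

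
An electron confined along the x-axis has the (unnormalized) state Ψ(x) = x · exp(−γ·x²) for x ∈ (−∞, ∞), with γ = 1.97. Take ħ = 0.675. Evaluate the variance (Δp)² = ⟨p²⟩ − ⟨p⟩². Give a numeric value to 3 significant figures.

2.69

Compute ⟨p⟩ and ⟨p²⟩ separately; (Δp)² = ⟨p²⟩ − ⟨p⟩².
Expand each integrand as polynomial × e^(−2γx²) and use ∫x^(2j)·e^(−2γx²) dx = (2j−1)!!/(4γ)^j · √(π/(2γ)), odd powers → 0; here √(π/(2γ)) = 0.89295. Differentiate with the product rule, d/dx e^(−γx²) = −2γx·e^(−γx²).
Normalization: ∫|Ψ|² dx = 0.11332.
⟨p⟩ = 0.0000 and ⟨p²⟩ = 2.6927.
(Δp)² = 2.6927 − (0.0000)² = 2.6927.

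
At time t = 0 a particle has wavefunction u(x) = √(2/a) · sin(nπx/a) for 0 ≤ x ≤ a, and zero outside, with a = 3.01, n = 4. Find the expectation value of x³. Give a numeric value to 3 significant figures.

⟨x³⟩ = ∫ x³·|u|² dx (integrals over the domain).
With sin²θ = (1 − cos2θ)/2 on 0 ≤ x ≤ a: ∫sin²(nπx/a) dx = a/2, ∫x·sin²(nπx/a) dx = a²/4, ∫x²·sin²(nπx/a) dx = a³·(1/6 − 1/(4n²π²)); higher powers xᵏ the same way, integrating xᵏ·cos(2nπx/a) by parts.
⟨x³⟩ = 6.6882.

6.69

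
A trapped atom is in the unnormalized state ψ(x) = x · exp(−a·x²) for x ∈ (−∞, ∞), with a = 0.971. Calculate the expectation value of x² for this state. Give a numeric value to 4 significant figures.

⟨x²⟩ = ∫ x²·|ψ|² dx / ∫|ψ|² dx (integrals over the domain).
Expand each integrand as polynomial × e^(−2ax²) and use ∫x^(2j)·e^(−2ax²) dx = (2j−1)!!/(4a)^j · √(π/(2a)), odd powers → 0; here √(π/(2a)) = 1.2719.
State is unnormalized: ∫|ψ|² dx = 0.32747, and ∫ψ*·x²·ψ dx = 0.25294, so ⟨x²⟩ = 0.25294 / 0.32747.
⟨x²⟩ = 0.77240.

0.7724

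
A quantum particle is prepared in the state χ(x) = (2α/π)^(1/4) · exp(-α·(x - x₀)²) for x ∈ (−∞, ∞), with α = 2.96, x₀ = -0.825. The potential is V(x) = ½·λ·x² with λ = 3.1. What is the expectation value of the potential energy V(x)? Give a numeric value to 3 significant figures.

⟨V⟩ = ∫ V(x)·|χ|² dx.
Gaussian moments (u = x − x₀): ∫u^(2j)·e^(−2αu²) du = (2j−1)!!/(4α)^j · √(π/(2α)), odd powers integrate to 0; here √(π/(2α)) = 0.72847.
⟨V⟩ = 1.1859.

1.19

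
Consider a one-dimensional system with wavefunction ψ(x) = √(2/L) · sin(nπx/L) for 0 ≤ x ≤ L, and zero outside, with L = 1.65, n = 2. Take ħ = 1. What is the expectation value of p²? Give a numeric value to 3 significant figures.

p² ψ = −ħ² d²ψ/dx²; ⟨p²⟩ = −ħ² ∫ ψ*·ψ'' dx.
d/dx sin(nπx/L) = (nπ/L)·cos(nπx/L) and d²/dx² sin(nπx/L) = −(nπ/L)²·sin(nπx/L); on 0 ≤ x ≤ L, ∫sin²(nπx/L) dx = L/2 and ∫sin(nπx/L)·cos(nπx/L) dx = 0.
⟨p²⟩ = 14.501.

14.5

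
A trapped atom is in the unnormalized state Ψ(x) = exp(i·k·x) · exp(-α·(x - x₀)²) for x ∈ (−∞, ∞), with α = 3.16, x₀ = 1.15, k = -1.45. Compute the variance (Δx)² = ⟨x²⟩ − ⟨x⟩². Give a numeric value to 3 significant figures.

0.0791

Compute ⟨x⟩ and ⟨x²⟩ separately, then (Δx)² = ⟨x²⟩ − ⟨x⟩².
Gaussian moments (u = x − x₀): ∫u^(2j)·e^(−2αu²) du = (2j−1)!!/(4α)^j · √(π/(2α)), odd powers integrate to 0; here √(π/(2α)) = 0.70504.
Normalization: ∫|Ψ|² dx = 0.70504.
⟨x⟩ = 1.1500 and ⟨x²⟩ = 1.4016.
(Δx)² = 1.4016 − (1.1500)² = 0.079114.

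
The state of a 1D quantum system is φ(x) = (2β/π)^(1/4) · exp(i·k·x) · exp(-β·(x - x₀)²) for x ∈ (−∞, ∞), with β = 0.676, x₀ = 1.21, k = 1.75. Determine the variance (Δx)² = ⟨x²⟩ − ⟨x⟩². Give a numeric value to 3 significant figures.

0.370

Compute ⟨x⟩ and ⟨x²⟩ separately, then (Δx)² = ⟨x²⟩ − ⟨x⟩².
Gaussian moments (u = x − x₀): ∫u^(2j)·e^(−2βu²) du = (2j−1)!!/(4β)^j · √(π/(2β)), odd powers integrate to 0; here √(π/(2β)) = 1.5244.
⟨x⟩ = 1.2100 and ⟨x²⟩ = 1.8339.
(Δx)² = 1.8339 − (1.2100)² = 0.36982.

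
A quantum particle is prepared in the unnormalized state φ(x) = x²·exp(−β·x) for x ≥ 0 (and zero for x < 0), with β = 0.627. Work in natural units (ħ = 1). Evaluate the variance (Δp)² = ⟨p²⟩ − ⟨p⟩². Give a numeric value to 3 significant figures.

Compute ⟨p⟩ and ⟨p²⟩ separately; (Δp)² = ⟨p²⟩ − ⟨p⟩².
Differentiate x²·exp(−β·x) with the product rule; every integrand then reduces to terms xʲ·e^(−2βx) on [0, ∞), with ∫₀^∞ xʲ·e^(−2βx) dx = j!/(2β)^(j+1).
Normalization: ∫|φ|² dx = 7.7397.
⟨p⟩ = 0.0000 and ⟨p²⟩ = 0.13104.
(Δp)² = 0.13104 − (0.0000)² = 0.13104.

0.131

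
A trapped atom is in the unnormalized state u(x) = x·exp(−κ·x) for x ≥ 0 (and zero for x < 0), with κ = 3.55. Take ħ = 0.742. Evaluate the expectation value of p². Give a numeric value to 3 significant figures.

6.94

p² u = −ħ² d²u/dx²; ⟨p²⟩ = −ħ² ∫ u*·u'' dx / ∫|u|² dx.
Differentiate x·exp(−κ·x) with the product rule; every integrand then reduces to terms xʲ·e^(−2κx) on [0, ∞), with ∫₀^∞ xʲ·e^(−2κx) dx = j!/(2κ)^(j+1).
State is unnormalized: ∫|u|² dx = 0.0055880, and ∫u*·(−ħ² u'') dx = 0.038772, so ⟨p²⟩ = 0.038772 / 0.0055880.
⟨p²⟩ = 6.9385.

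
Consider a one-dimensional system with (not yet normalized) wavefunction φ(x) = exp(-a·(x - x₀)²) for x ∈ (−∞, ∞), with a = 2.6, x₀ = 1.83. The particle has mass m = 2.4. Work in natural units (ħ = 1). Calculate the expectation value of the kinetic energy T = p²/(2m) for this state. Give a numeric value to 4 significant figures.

T = −(ħ²/2m) d²/dx², so ⟨T⟩ = −(ħ²/2m) ∫ φ*·φ'' dx / ∫|φ|² dx; with m = 2.4.
Gaussian moments (u = x − x₀): ∫u^(2j)·e^(−2au²) du = (2j−1)!!/(4a)^j · √(π/(2a)), odd powers integrate to 0; here √(π/(2a)) = 0.77727. Derivatives: d/dx e^(−au²) = −2au·e^(−au²), d²/dx² e^(−au²) = (4a²u² − 2a)·e^(−au²).
State is unnormalized: ∫|φ|² dx = 0.77727, and ∫φ*·(−ħ²/2m · φ'') dx = 0.42102, so ⟨T⟩ = 0.42102 / 0.77727.
⟨T⟩ = 0.54167.

0.5417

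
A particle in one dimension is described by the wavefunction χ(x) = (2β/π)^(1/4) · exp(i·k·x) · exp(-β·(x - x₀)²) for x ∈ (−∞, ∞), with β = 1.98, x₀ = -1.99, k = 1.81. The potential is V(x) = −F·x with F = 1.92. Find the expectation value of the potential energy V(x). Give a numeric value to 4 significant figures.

⟨V⟩ = ∫ V(x)·|χ|² dx.
Gaussian moments (u = x − x₀): ∫u^(2j)·e^(−2βu²) du = (2j−1)!!/(4β)^j · √(π/(2β)), odd powers integrate to 0; here √(π/(2β)) = 0.89069.
⟨V⟩ = 3.8208.

3.821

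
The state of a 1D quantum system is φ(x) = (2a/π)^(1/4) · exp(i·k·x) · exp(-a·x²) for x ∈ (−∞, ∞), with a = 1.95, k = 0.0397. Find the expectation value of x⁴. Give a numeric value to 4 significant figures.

⟨x⁴⟩ = ∫ x⁴·|φ|² dx (integrals over the domain).
Gaussian moments: ∫x^(2j)·e^(−2ax²) dx = (2j−1)!!/(4a)^j · √(π/(2a)), odd powers integrate to 0; here √(π/(2a)) = 0.89752.
⟨x⁴⟩ = 0.049310.

0.04931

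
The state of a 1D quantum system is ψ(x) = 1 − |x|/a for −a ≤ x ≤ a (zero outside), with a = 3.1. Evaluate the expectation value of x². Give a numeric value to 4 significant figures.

⟨x²⟩ = ∫ x²·|ψ|² dx / ∫|ψ|² dx (integrals over the domain).
ψ is even, so ∫ over [−a, a] = 2∫₀ᵃ with ψ = 1 − x/a there: ∫₀ᵃ (1 − x/a)² dx = a/3, ∫₀ᵃ x²(1 − x/a)² dx = a³/30, ∫₀ᵃ x⁴(1 − x/a)² dx = a⁵/105.
State is unnormalized: ∫|ψ|² dx = 2.0667, and ∫ψ*·x²·ψ dx = 1.9861, so ⟨x²⟩ = 1.9861 / 2.0667.
⟨x²⟩ = 0.96100.

0.9610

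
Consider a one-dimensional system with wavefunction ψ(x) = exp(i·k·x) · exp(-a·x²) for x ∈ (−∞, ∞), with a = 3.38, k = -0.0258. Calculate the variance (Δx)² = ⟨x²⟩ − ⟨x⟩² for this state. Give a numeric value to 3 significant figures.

0.0740

Compute ⟨x⟩ and ⟨x²⟩ separately, then (Δx)² = ⟨x²⟩ − ⟨x⟩².
Gaussian moments: ∫x^(2j)·e^(−2ax²) dx = (2j−1)!!/(4a)^j · √(π/(2a)), odd powers integrate to 0; here √(π/(2a)) = 0.68171.
Normalization: ∫|ψ|² dx = 0.68171.
⟨x⟩ = 0.0000 and ⟨x²⟩ = 0.073964.
(Δx)² = 0.073964 − (0.0000)² = 0.073964.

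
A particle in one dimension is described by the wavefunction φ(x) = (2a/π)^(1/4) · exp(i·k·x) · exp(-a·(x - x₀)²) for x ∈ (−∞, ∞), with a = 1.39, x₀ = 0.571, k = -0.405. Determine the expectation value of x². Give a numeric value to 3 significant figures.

0.506

⟨x²⟩ = ∫ x²·|φ|² dx (integrals over the domain).
Gaussian moments (u = x − x₀): ∫u^(2j)·e^(−2au²) du = (2j−1)!!/(4a)^j · √(π/(2a)), odd powers integrate to 0; here √(π/(2a)) = 1.0630.
⟨x²⟩ = 0.50590.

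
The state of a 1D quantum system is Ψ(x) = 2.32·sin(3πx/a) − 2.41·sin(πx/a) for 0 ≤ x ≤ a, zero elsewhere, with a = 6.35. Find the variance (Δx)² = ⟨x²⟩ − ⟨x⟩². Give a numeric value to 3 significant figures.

0.660

Compute ⟨x⟩ and ⟨x²⟩ separately, then (Δx)² = ⟨x²⟩ − ⟨x⟩².
On 0 ≤ x ≤ a (j ≠ l): ∫sin²(jπx/a) dx = a/2, ∫sin(jπx/a)·sin(lπx/a) dx = 0; diagonal moments ∫x·sin²(jπx/a) dx = a²/4, ∫x²·sin²(jπx/a) dx = a³·(1/6 − 1/(4j²π²)); cross terms ∫x·sin(jπx/a)·sin(lπx/a) dx = 0 for j + l even and −4jla²/(π²(j² − l²)²) for j + l odd, ∫x²·sin(jπx/a)·sin(lπx/a) dx = (−1)^(j+l)·4jla³/(π²(j² − l²)²); higher powers the same way via product-to-sum and parts.
Normalization: ∫|Ψ|² dx = 35.530.
⟨x⟩ = 3.1750 and ⟨x²⟩ = 10.740.
(Δx)² = 10.740 − (3.1750)² = 0.65984.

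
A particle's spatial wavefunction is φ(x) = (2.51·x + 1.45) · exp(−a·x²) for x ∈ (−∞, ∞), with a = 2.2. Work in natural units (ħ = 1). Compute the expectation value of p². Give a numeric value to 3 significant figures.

p² φ = −ħ² d²φ/dx²; ⟨p²⟩ = −ħ² ∫ φ*·φ'' dx / ∫|φ|² dx.
Expand each integrand as polynomial × e^(−2ax²) and use ∫x^(2j)·e^(−2ax²) dx = (2j−1)!!/(4a)^j · √(π/(2a)), odd powers → 0; here √(π/(2a)) = 0.84498. Differentiate with the product rule, d/dx e^(−ax²) = −2ax·e^(−ax²).
State is unnormalized: ∫|φ|² dx = 2.3815, and ∫φ*·(−ħ² φ'') dx = 7.9011, so ⟨p²⟩ = 7.9011 / 2.3815.
⟨p²⟩ = 3.3177.

3.32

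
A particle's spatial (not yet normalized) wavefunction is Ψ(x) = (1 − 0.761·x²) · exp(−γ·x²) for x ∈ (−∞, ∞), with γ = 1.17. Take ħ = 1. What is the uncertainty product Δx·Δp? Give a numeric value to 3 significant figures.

0.529

Δx = √(⟨x²⟩−⟨x⟩²), Δp = √(⟨p²⟩−⟨p⟩²).
Expand each integrand as polynomial × e^(−2γx²) and use ∫x^(2j)·e^(−2γx²) dx = (2j−1)!!/(4γ)^j · √(π/(2γ)), odd powers → 0; here √(π/(2γ)) = 1.1587. Differentiate with the product rule, d/dx e^(−γx²) = −2γx·e^(−γx²).
Normalization: ∫|Ψ|² dx = 0.87378.
⟨x⟩ = 0.0000, ⟨x²⟩ = 0.11928 ⇒ Δx = 0.34537.
⟨p⟩ = 0.0000, ⟨p²⟩ = 2.3432 ⇒ Δp = 1.5308.
Δx·Δp = 0.52868.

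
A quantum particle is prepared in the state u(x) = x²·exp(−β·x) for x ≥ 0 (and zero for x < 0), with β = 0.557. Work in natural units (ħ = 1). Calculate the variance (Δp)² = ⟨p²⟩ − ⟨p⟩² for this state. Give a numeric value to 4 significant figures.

Compute ⟨p⟩ and ⟨p²⟩ separately; (Δp)² = ⟨p²⟩ − ⟨p⟩².
Differentiate x²·exp(−β·x) with the product rule; every integrand then reduces to terms xʲ·e^(−2βx) on [0, ∞), with ∫₀^∞ xʲ·e^(−2βx) dx = j!/(2β)^(j+1).
Normalization: ∫|u|² dx = 13.989.
⟨p⟩ = 0.0000 and ⟨p²⟩ = 0.10342.
(Δp)² = 0.10342 − (0.0000)² = 0.10342.

0.1034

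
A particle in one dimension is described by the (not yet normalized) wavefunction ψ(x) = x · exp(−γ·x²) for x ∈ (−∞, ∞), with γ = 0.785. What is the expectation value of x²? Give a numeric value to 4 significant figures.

0.9554

⟨x²⟩ = ∫ x²·|ψ|² dx / ∫|ψ|² dx (integrals over the domain).
Expand each integrand as polynomial × e^(−2γx²) and use ∫x^(2j)·e^(−2γx²) dx = (2j−1)!!/(4γ)^j · √(π/(2γ)), odd powers → 0; here √(π/(2γ)) = 1.4146.
State is unnormalized: ∫|ψ|² dx = 0.45050, and ∫ψ*·x²·ψ dx = 0.43041, so ⟨x²⟩ = 0.43041 / 0.45050.
⟨x²⟩ = 0.95541.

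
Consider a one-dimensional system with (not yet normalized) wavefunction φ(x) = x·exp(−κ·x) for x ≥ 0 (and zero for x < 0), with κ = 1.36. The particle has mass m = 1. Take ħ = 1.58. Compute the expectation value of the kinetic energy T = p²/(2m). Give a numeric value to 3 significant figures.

2.31

T = −(ħ²/2m) d²/dx², so ⟨T⟩ = −(ħ²/2m) ∫ φ*·φ'' dx / ∫|φ|² dx; with m = 1.
Differentiate x·exp(−κ·x) with the product rule; every integrand then reduces to terms xʲ·e^(−2κx) on [0, ∞), with ∫₀^∞ xʲ·e^(−2κx) dx = j!/(2κ)^(j+1).
State is unnormalized: ∫|φ|² dx = 0.099386, and ∫φ*·(−ħ²/2m · φ'') dx = 0.22945, so ⟨T⟩ = 0.22945 / 0.099386.
⟨T⟩ = 2.3087.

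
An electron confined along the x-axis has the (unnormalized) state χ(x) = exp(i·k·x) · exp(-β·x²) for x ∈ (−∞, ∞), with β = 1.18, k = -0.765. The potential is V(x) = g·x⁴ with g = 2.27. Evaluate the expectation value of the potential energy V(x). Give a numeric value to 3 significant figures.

0.306

⟨V⟩ = ∫ V(x)·|χ|² dx / ∫|χ|² dx.
Gaussian moments: ∫x^(2j)·e^(−2βx²) dx = (2j−1)!!/(4β)^j · √(π/(2β)), odd powers integrate to 0; here √(π/(2β)) = 1.1538.
State is unnormalized: ∫|χ|² dx = 1.1538, and ∫χ*·V(x)·χ dx = 0.35268, so ⟨V⟩ = 0.35268 / 1.1538.
⟨V⟩ = 0.30568.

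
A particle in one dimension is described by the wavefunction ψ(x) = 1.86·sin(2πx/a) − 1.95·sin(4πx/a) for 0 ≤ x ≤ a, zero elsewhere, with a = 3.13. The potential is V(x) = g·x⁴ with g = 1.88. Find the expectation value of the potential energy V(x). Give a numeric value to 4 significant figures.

19.91

⟨V⟩ = ∫ V(x)·|ψ|² dx / ∫|ψ|² dx.
On 0 ≤ x ≤ a (j ≠ l): ∫sin²(jπx/a) dx = a/2, ∫sin(jπx/a)·sin(lπx/a) dx = 0; diagonal moments ∫x·sin²(jπx/a) dx = a²/4, ∫x²·sin²(jπx/a) dx = a³·(1/6 − 1/(4j²π²)); cross terms ∫x·sin(jπx/a)·sin(lπx/a) dx = 0 for j + l even and −4jla²/(π²(j² − l²)²) for j + l odd, ∫x²·sin(jπx/a)·sin(lπx/a) dx = (−1)^(j+l)·4jla³/(π²(j² − l²)²); higher powers the same way via product-to-sum and parts.
State is unnormalized: ∫|ψ|² dx = 11.365, and ∫ψ*·V(x)·ψ dx = 226.27, so ⟨V⟩ = 226.27 / 11.365.
⟨V⟩ = 19.909.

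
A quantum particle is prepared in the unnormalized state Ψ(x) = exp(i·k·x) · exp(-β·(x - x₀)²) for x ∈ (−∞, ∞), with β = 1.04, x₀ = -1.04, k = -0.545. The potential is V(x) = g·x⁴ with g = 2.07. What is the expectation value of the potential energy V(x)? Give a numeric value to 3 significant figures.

⟨V⟩ = ∫ V(x)·|Ψ|² dx / ∫|Ψ|² dx.
Gaussian moments (u = x − x₀): ∫u^(2j)·e^(−2βu²) du = (2j−1)!!/(4β)^j · √(π/(2β)), odd powers integrate to 0; here √(π/(2β)) = 1.2290.
State is unnormalized: ∫|Ψ|² dx = 1.2290, and ∫Ψ*·V(x)·Ψ dx = 7.3857, so ⟨V⟩ = 7.3857 / 1.2290.
⟨V⟩ = 6.0097.

6.01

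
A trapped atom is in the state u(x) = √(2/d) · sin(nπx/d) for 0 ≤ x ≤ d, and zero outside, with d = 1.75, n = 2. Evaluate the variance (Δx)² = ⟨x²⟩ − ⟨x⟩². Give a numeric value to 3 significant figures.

Compute ⟨x⟩ and ⟨x²⟩ separately, then (Δx)² = ⟨x²⟩ − ⟨x⟩².
With sin²θ = (1 − cos2θ)/2 on 0 ≤ x ≤ d: ∫sin²(nπx/d) dx = d/2, ∫x·sin²(nπx/d) dx = d²/4, ∫x²·sin²(nπx/d) dx = d³·(1/6 − 1/(4n²π²)); higher powers xᵏ the same way, integrating xᵏ·cos(2nπx/d) by parts.
⟨x⟩ = 0.87500 and ⟨x²⟩ = 0.98205.
(Δx)² = 0.98205 − (0.87500)² = 0.21642.

0.216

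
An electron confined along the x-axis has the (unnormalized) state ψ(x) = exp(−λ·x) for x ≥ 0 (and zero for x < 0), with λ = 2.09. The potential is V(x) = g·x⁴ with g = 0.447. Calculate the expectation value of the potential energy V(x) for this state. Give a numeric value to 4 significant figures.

0.03514

⟨V⟩ = ∫ V(x)·|ψ|² dx / ∫|ψ|² dx.
Every integrand reduces to terms xʲ·e^(−2λx) on [0, ∞); use ∫₀^∞ xʲ·e^(−2λx) dx = j!/(2λ)^(j+1).
State is unnormalized: ∫|ψ|² dx = 0.23923, and ∫ψ*·V(x)·ψ dx = 0.0084069, so ⟨V⟩ = 0.0084069 / 0.23923.
⟨V⟩ = 0.035141.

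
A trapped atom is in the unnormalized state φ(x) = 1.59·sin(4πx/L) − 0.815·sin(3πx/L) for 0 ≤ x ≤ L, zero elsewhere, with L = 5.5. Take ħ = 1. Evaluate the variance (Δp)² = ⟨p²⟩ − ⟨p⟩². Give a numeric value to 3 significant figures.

Compute ⟨p⟩ and ⟨p²⟩ separately; (Δp)² = ⟨p²⟩ − ⟨p⟩².
d²/dx² sin(jπx/L) = −(jπ/L)²·sin(jπx/L); on 0 ≤ x ≤ L, ∫sin²(jπx/L) dx = L/2 and ∫sin(jπx/L)·sin(lπx/L) dx = 0 for j ≠ l, so only diagonal terms survive in ∫|φ|² and ∫φ·φ″; ∫φ·φ′ dx = [φ²/2] between the walls = 0.
Normalization: ∫|φ|² dx = 8.7789.
⟨p⟩ = 0.0000 and ⟨p²⟩ = 4.7451.
(Δp)² = 4.7451 − (0.0000)² = 4.7451.

4.75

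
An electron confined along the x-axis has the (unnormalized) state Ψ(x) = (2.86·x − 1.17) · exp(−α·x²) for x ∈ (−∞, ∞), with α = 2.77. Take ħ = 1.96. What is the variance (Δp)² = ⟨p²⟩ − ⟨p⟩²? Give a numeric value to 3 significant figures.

18.1

Compute ⟨p⟩ and ⟨p²⟩ separately; (Δp)² = ⟨p²⟩ − ⟨p⟩².
Expand each integrand as polynomial × e^(−2αx²) and use ∫x^(2j)·e^(−2αx²) dx = (2j−1)!!/(4α)^j · √(π/(2α)), odd powers → 0; here √(π/(2α)) = 0.75304. Differentiate with the product rule, d/dx e^(−αx²) = −2αx·e^(−αx²).
Normalization: ∫|Ψ|² dx = 1.5868.
⟨p⟩ = 0.0000 and ⟨p²⟩ = 18.098.
(Δp)² = 18.098 − (0.0000)² = 18.098.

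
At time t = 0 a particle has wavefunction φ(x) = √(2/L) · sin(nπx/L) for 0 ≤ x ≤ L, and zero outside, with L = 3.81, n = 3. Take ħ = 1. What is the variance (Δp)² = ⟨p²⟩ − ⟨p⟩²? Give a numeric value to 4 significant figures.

6.119

Compute ⟨p⟩ and ⟨p²⟩ separately; (Δp)² = ⟨p²⟩ − ⟨p⟩².
d/dx sin(nπx/L) = (nπ/L)·cos(nπx/L) and d²/dx² sin(nπx/L) = −(nπ/L)²·sin(nπx/L); on 0 ≤ x ≤ L, ∫sin²(nπx/L) dx = L/2 and ∫sin(nπx/L)·cos(nπx/L) dx = 0.
⟨p⟩ = 0.0000 and ⟨p²⟩ = 6.1192.
(Δp)² = 6.1192 − (0.0000)² = 6.1192.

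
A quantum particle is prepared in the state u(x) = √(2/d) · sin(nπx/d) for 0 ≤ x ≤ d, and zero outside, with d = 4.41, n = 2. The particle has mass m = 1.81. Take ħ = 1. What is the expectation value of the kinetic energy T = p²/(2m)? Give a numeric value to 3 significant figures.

0.561

T = −(ħ²/2m) d²/dx², so ⟨T⟩ = −(ħ²/2m) ∫ u*·u'' dx; with m = 1.81.
d/dx sin(nπx/d) = (nπ/d)·cos(nπx/d) and d²/dx² sin(nπx/d) = −(nπ/d)²·sin(nπx/d); on 0 ≤ x ≤ d, ∫sin²(nπx/d) dx = d/2 and ∫sin(nπx/d)·cos(nπx/d) dx = 0.
⟨T⟩ = 0.56076.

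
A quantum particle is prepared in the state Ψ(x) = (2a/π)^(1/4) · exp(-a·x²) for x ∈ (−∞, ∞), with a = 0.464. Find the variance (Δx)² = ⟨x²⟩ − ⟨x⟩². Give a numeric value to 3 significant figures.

0.539

Compute ⟨x⟩ and ⟨x²⟩ separately, then (Δx)² = ⟨x²⟩ − ⟨x⟩².
Gaussian moments: ∫x^(2j)·e^(−2ax²) dx = (2j−1)!!/(4a)^j · √(π/(2a)), odd powers integrate to 0; here √(π/(2a)) = 1.8399.
⟨x⟩ = 0.0000 and ⟨x²⟩ = 0.53879.
(Δx)² = 0.53879 − (0.0000)² = 0.53879.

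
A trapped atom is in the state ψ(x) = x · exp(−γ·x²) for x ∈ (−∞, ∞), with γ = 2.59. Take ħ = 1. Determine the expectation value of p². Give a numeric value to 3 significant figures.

p² ψ = −ħ² d²ψ/dx²; ⟨p²⟩ = −ħ² ∫ ψ*·ψ'' dx / ∫|ψ|² dx.
Expand each integrand as polynomial × e^(−2γx²) and use ∫x^(2j)·e^(−2γx²) dx = (2j−1)!!/(4γ)^j · √(π/(2γ)), odd powers → 0; here √(π/(2γ)) = 0.77877. Differentiate with the product rule, d/dx e^(−γx²) = −2γx·e^(−γx²).
State is unnormalized: ∫|ψ|² dx = 0.075171, and ∫ψ*·(−ħ² ψ'') dx = 0.58408, so ⟨p²⟩ = 0.58408 / 0.075171.
⟨p²⟩ = 7.7700.

7.77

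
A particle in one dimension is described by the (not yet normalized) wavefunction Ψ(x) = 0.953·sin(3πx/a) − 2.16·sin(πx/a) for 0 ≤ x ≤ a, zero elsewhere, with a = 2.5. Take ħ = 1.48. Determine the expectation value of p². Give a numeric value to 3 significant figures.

p² Ψ = −ħ² d²Ψ/dx²; ⟨p²⟩ = −ħ² ∫ Ψ*·Ψ'' dx / ∫|Ψ|² dx.
d²/dx² sin(jπx/a) = −(jπ/a)²·sin(jπx/a); on 0 ≤ x ≤ a, ∫sin²(jπx/a) dx = a/2 and ∫sin(jπx/a)·sin(lπx/a) dx = 0 for j ≠ l, so only diagonal terms survive in ∫|Ψ|² and ∫Ψ·Ψ″; ∫Ψ·Ψ′ dx = [Ψ²/2] between the walls = 0.
State is unnormalized: ∫|Ψ|² dx = 6.9673, and ∫Ψ*·(−ħ² Ψ'') dx = 55.514, so ⟨p²⟩ = 55.514 / 6.9673.
⟨p²⟩ = 7.9678.

7.97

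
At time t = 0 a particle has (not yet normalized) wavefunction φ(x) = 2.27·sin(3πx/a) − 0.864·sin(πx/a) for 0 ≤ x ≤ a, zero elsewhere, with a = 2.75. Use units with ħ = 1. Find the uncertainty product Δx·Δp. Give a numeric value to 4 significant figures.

1.920

Δx = √(⟨x²⟩−⟨x⟩²), Δp = √(⟨p²⟩−⟨p⟩²).
On 0 ≤ x ≤ a (j ≠ l): ∫sin²(jπx/a) dx = a/2, ∫sin(jπx/a)·sin(lπx/a) dx = 0; diagonal moments ∫x·sin²(jπx/a) dx = a²/4, ∫x²·sin²(jπx/a) dx = a³·(1/6 − 1/(4j²π²)); cross terms ∫x·sin(jπx/a)·sin(lπx/a) dx = 0 for j + l even and −4jla²/(π²(j² − l²)²) for j + l odd, ∫x²·sin(jπx/a)·sin(lπx/a) dx = (−1)^(j+l)·4jla³/(π²(j² − l²)²); higher powers the same way via product-to-sum and parts. d²/dx² sin(jπx/a) = −(jπ/a)²·sin(jπx/a); on 0 ≤ x ≤ a, ∫sin²(jπx/a) dx = a/2 and ∫sin(jπx/a)·sin(lπx/a) dx = 0 for j ≠ l, so only diagonal terms survive in ∫|φ|² and ∫φ·φ″; ∫φ·φ′ dx = [φ²/2] between the walls = 0.
Normalization: ∫|φ|² dx = 8.1117.
⟨x⟩ = 1.3750, ⟨x²⟩ = 2.2441 ⇒ Δx = 0.59455.
⟨p⟩ = 0.0000, ⟨p²⟩ = 10.425 ⇒ Δp = 3.2287.
Δx·Δp = 1.9196.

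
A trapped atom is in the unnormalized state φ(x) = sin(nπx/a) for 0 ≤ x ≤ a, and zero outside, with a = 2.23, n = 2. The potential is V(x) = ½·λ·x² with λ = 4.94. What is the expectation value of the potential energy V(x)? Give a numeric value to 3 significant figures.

3.94

⟨V⟩ = ∫ V(x)·|φ|² dx / ∫|φ|² dx.
With sin²θ = (1 − cos2θ)/2 on 0 ≤ x ≤ a: ∫sin²(nπx/a) dx = a/2, ∫x·sin²(nπx/a) dx = a²/4, ∫x²·sin²(nπx/a) dx = a³·(1/6 − 1/(4n²π²)); higher powers xᵏ the same way, integrating xᵏ·cos(2nπx/a) by parts.
State is unnormalized: ∫|φ|² dx = 1.1150, and ∫φ*·V(x)·φ dx = 4.3917, so ⟨V⟩ = 4.3917 / 1.1150.
⟨V⟩ = 3.9388.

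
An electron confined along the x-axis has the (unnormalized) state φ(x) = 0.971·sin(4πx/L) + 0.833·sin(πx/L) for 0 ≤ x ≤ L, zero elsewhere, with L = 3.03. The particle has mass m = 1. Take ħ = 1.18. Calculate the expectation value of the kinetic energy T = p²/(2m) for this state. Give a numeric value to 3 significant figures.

7.22

T = −(ħ²/2m) d²/dx², so ⟨T⟩ = −(ħ²/2m) ∫ φ*·φ'' dx / ∫|φ|² dx; with m = 1.
d²/dx² sin(jπx/L) = −(jπ/L)²·sin(jπx/L); on 0 ≤ x ≤ L, ∫sin²(jπx/L) dx = L/2 and ∫sin(jπx/L)·sin(lπx/L) dx = 0 for j ≠ l, so only diagonal terms survive in ∫|φ|² and ∫φ·φ″; ∫φ·φ′ dx = [φ²/2] between the walls = 0.
State is unnormalized: ∫|φ|² dx = 2.4796, and ∫φ*·(−ħ²/2m · φ'') dx = 17.892, so ⟨T⟩ = 17.892 / 2.4796.
⟨T⟩ = 7.2154.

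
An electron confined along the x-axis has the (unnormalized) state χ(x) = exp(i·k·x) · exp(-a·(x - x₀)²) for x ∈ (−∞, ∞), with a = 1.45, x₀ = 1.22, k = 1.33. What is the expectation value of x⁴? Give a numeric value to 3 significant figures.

⟨x⁴⟩ = ∫ x⁴·|χ|² dx / ∫|χ|² dx (integrals over the domain).
Gaussian moments (u = x − x₀): ∫u^(2j)·e^(−2au²) du = (2j−1)!!/(4a)^j · √(π/(2a)), odd powers integrate to 0; here √(π/(2a)) = 1.0408.
State is unnormalized: ∫|χ|² dx = 1.0408, and ∫χ*·x⁴·χ dx = 4.0012, so ⟨x⁴⟩ = 4.0012 / 1.0408.
⟨x⁴⟩ = 3.8442.

3.84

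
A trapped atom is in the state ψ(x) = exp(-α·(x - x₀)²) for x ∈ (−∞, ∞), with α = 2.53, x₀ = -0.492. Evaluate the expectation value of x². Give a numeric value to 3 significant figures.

0.341

⟨x²⟩ = ∫ x²·|ψ|² dx / ∫|ψ|² dx (integrals over the domain).
Gaussian moments (u = x − x₀): ∫u^(2j)·e^(−2αu²) du = (2j−1)!!/(4α)^j · √(π/(2α)), odd powers integrate to 0; here √(π/(2α)) = 0.78795.
State is unnormalized: ∫|ψ|² dx = 0.78795, and ∫ψ*·x²·ψ dx = 0.26860, so ⟨x²⟩ = 0.26860 / 0.78795.
⟨x²⟩ = 0.34088.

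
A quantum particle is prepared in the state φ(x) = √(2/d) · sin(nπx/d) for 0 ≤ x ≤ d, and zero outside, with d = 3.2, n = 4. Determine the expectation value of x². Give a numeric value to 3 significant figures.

3.38

⟨x²⟩ = ∫ x²·|φ|² dx (integrals over the domain).
With sin²θ = (1 − cos2θ)/2 on 0 ≤ x ≤ d: ∫sin²(nπx/d) dx = d/2, ∫x·sin²(nπx/d) dx = d²/4, ∫x²·sin²(nπx/d) dx = d³·(1/6 − 1/(4n²π²)); higher powers xᵏ the same way, integrating xᵏ·cos(2nπx/d) by parts.
⟨x²⟩ = 3.3809.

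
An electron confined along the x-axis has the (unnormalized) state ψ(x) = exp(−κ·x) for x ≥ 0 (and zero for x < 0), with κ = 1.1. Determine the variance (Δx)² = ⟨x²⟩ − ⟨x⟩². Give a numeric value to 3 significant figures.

0.207

Compute ⟨x⟩ and ⟨x²⟩ separately, then (Δx)² = ⟨x²⟩ − ⟨x⟩².
Every integrand reduces to terms xʲ·e^(−2κx) on [0, ∞); use ∫₀^∞ xʲ·e^(−2κx) dx = j!/(2κ)^(j+1).
Normalization: ∫|ψ|² dx = 0.45455.
⟨x⟩ = 0.45455 and ⟨x²⟩ = 0.41322.
(Δx)² = 0.41322 − (0.45455)² = 0.20661.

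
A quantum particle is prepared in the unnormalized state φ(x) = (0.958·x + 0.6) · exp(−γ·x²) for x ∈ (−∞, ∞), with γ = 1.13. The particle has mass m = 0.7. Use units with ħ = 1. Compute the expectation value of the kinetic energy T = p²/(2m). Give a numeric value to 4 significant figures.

T = −(ħ²/2m) d²/dx², so ⟨T⟩ = −(ħ²/2m) ∫ φ*·φ'' dx / ∫|φ|² dx; with m = 0.7.
Expand each integrand as polynomial × e^(−2γx²) and use ∫x^(2j)·e^(−2γx²) dx = (2j−1)!!/(4γ)^j · √(π/(2γ)), odd powers → 0; here √(π/(2γ)) = 1.1790. Differentiate with the product rule, d/dx e^(−γx²) = −2γx·e^(−γx²).
State is unnormalized: ∫|φ|² dx = 0.66384, and ∫φ*·(−ħ²/2m · φ'') dx = 0.92226, so ⟨T⟩ = 0.92226 / 0.66384.
⟨T⟩ = 1.3893.

1.389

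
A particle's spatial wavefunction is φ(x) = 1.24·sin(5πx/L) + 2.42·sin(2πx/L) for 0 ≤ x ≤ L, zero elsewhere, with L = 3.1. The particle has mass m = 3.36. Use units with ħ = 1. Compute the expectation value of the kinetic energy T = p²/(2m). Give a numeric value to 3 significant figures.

1.28

T = −(ħ²/2m) d²/dx², so ⟨T⟩ = −(ħ²/2m) ∫ φ*·φ'' dx / ∫|φ|² dx; with m = 3.36.
d²/dx² sin(jπx/L) = −(jπ/L)²·sin(jπx/L); on 0 ≤ x ≤ L, ∫sin²(jπx/L) dx = L/2 and ∫sin(jπx/L)·sin(lπx/L) dx = 0 for j ≠ l, so only diagonal terms survive in ∫|φ|² and ∫φ·φ″; ∫φ·φ′ dx = [φ²/2] between the walls = 0.
State is unnormalized: ∫|φ|² dx = 11.461, and ∫φ*·(−ħ²/2m · φ'') dx = 14.655, so ⟨T⟩ = 14.655 / 11.461.
⟨T⟩ = 1.2787.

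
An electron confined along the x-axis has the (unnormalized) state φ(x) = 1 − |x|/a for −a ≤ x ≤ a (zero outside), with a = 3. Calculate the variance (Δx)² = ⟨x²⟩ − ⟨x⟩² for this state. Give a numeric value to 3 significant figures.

Compute ⟨x⟩ and ⟨x²⟩ separately, then (Δx)² = ⟨x²⟩ − ⟨x⟩².
φ is even, so ∫ over [−a, a] = 2∫₀ᵃ with φ = 1 − x/a there: ∫₀ᵃ (1 − x/a)² dx = a/3, ∫₀ᵃ x²(1 − x/a)² dx = a³/30, ∫₀ᵃ x⁴(1 − x/a)² dx = a⁵/105.
Normalization: ∫|φ|² dx = 2.0000.
⟨x⟩ = 0.0000 and ⟨x²⟩ = 0.90000.
(Δx)² = 0.90000 − (0.0000)² = 0.90000.

0.900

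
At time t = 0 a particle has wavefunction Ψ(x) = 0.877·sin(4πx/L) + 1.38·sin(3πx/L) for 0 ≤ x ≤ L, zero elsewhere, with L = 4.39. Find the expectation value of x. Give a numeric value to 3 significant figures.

⟨x⟩ = ∫ x·|Ψ|² dx / ∫|Ψ|² dx (integrals over the domain).
On 0 ≤ x ≤ L (j ≠ l): ∫sin²(jπx/L) dx = L/2, ∫sin(jπx/L)·sin(lπx/L) dx = 0; diagonal moments ∫x·sin²(jπx/L) dx = L²/4, ∫x²·sin²(jπx/L) dx = L³·(1/6 − 1/(4j²π²)); cross terms ∫x·sin(jπx/L)·sin(lπx/L) dx = 0 for j + l even and −4jlL²/(π²(j² − l²)²) for j + l odd, ∫x²·sin(jπx/L)·sin(lπx/L) dx = (−1)^(j+l)·4jlL³/(π²(j² − l²)²); higher powers the same way via product-to-sum and parts.
State is unnormalized: ∫|Ψ|² dx = 5.8684, and ∫Ψ*·x·Ψ dx = 8.2511, so ⟨x⟩ = 8.2511 / 5.8684.
⟨x⟩ = 1.4060.

1.41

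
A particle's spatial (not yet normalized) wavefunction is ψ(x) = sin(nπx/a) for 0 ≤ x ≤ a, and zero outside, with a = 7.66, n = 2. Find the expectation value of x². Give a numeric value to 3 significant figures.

⟨x²⟩ = ∫ x²·|ψ|² dx / ∫|ψ|² dx (integrals over the domain).
With sin²θ = (1 − cos2θ)/2 on 0 ≤ x ≤ a: ∫sin²(nπx/a) dx = a/2, ∫x·sin²(nπx/a) dx = a²/4, ∫x²·sin²(nπx/a) dx = a³·(1/6 − 1/(4n²π²)); higher powers xᵏ the same way, integrating xᵏ·cos(2nπx/a) by parts.
State is unnormalized: ∫|ψ|² dx = 3.8300, and ∫ψ*·x²·ψ dx = 72.063, so ⟨x²⟩ = 72.063 / 3.8300.
⟨x²⟩ = 18.815.

18.8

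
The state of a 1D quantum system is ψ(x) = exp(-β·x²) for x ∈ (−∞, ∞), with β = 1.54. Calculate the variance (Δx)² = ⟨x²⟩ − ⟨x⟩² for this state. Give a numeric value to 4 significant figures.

0.1623

Compute ⟨x⟩ and ⟨x²⟩ separately, then (Δx)² = ⟨x²⟩ − ⟨x⟩².
Gaussian moments: ∫x^(2j)·e^(−2βx²) dx = (2j−1)!!/(4β)^j · √(π/(2β)), odd powers integrate to 0; here √(π/(2β)) = 1.0099.
Normalization: ∫|ψ|² dx = 1.0099.
⟨x⟩ = 0.0000 and ⟨x²⟩ = 0.16234.
(Δx)² = 0.16234 − (0.0000)² = 0.16234.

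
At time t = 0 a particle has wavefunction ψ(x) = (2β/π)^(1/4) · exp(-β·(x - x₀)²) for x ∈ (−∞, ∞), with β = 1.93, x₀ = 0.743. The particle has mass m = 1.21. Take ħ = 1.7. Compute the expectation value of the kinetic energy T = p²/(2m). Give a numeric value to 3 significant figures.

2.30

T = −(ħ²/2m) d²/dx², so ⟨T⟩ = −(ħ²/2m) ∫ ψ*·ψ'' dx; with m = 1.21.
Gaussian moments (u = x − x₀): ∫u^(2j)·e^(−2βu²) du = (2j−1)!!/(4β)^j · √(π/(2β)), odd powers integrate to 0; here √(π/(2β)) = 0.90216. Derivatives: d/dx e^(−βu²) = −2βu·e^(−βu²), d²/dx² e^(−βu²) = (4β²u² − 2β)·e^(−βu²).
⟨T⟩ = 2.3048.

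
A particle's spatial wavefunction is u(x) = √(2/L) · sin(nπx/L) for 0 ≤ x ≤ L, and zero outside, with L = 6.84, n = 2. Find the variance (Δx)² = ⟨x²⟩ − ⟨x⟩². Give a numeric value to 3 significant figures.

3.31

Compute ⟨x⟩ and ⟨x²⟩ separately, then (Δx)² = ⟨x²⟩ − ⟨x⟩².
With sin²θ = (1 − cos2θ)/2 on 0 ≤ x ≤ L: ∫sin²(nπx/L) dx = L/2, ∫x·sin²(nπx/L) dx = L²/4, ∫x²·sin²(nπx/L) dx = L³·(1/6 − 1/(4n²π²)); higher powers xᵏ the same way, integrating xᵏ·cos(2nπx/L) by parts.
⟨x⟩ = 3.4200 and ⟨x²⟩ = 15.003.
(Δx)² = 15.003 − (3.4200)² = 3.3063.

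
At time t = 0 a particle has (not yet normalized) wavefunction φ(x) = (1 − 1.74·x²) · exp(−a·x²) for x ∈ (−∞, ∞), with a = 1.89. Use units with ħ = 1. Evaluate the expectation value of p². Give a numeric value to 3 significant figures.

4.95

p² φ = −ħ² d²φ/dx²; ⟨p²⟩ = −ħ² ∫ φ*·φ'' dx / ∫|φ|² dx.
Expand each integrand as polynomial × e^(−2ax²) and use ∫x^(2j)·e^(−2ax²) dx = (2j−1)!!/(4a)^j · √(π/(2a)), odd powers → 0; here √(π/(2a)) = 0.91165. Differentiate with the product rule, d/dx e^(−ax²) = −2ax·e^(−ax²).
State is unnormalized: ∫|φ|² dx = 0.63688, and ∫φ*·(−ħ² φ'') dx = 3.1551, so ⟨p²⟩ = 3.1551 / 0.63688.
⟨p²⟩ = 4.9539.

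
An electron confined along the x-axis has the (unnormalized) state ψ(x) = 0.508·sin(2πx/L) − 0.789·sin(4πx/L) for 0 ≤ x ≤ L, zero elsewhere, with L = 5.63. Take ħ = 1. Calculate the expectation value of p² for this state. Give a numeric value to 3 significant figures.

p² ψ = −ħ² d²ψ/dx²; ⟨p²⟩ = −ħ² ∫ ψ*·ψ'' dx / ∫|ψ|² dx.
d²/dx² sin(jπx/L) = −(jπ/L)²·sin(jπx/L); on 0 ≤ x ≤ L, ∫sin²(jπx/L) dx = L/2 and ∫sin(jπx/L)·sin(lπx/L) dx = 0 for j ≠ l, so only diagonal terms survive in ∫|ψ|² and ∫ψ·ψ″; ∫ψ·ψ′ dx = [ψ²/2] between the walls = 0.
State is unnormalized: ∫|ψ|² dx = 2.4788, and ∫ψ*·(−ħ² ψ'') dx = 9.6352, so ⟨p²⟩ = 9.6352 / 2.4788.
⟨p²⟩ = 3.8870.

3.89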